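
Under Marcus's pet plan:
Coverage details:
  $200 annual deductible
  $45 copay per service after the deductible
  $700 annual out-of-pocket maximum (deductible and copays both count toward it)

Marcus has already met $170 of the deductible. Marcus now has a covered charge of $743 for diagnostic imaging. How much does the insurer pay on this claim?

Remaining deductible: $200 − $170 = $30.
That leaves $743 − $30 = $713 for the copay.
Copay on this service: $45.
Owner responsibility before any cap: $30 + $45 = $75.
Cumulative spending $170 + $75 = $245 stays under the $700 maximum.
The insurer covers the remainder: $743 − $75 = $668.

$668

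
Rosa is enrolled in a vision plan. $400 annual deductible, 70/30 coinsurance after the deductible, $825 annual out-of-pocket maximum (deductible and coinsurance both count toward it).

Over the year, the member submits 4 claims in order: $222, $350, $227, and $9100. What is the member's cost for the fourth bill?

$305.30

Claim 1 ($222): entire amount goes to the deductible. Member owes $222 (running OOP $222).
Claim 2 ($350): $178 to deductible, leaving $172; member's 30% is $51.60. Member owes $229.60 (running OOP $451.60).
Claim 3 ($227): deductible already satisfied, so member's share is 30% × $227 = $68.10. Member owes $68.10 (running OOP $519.70).
Claim 4 ($9100): deductible already satisfied, so member's share is 30% × $9100 = $2730. OOP would hit $3249.70 > $825, so the cap limits the member to $825 − $519.70 = $305.30.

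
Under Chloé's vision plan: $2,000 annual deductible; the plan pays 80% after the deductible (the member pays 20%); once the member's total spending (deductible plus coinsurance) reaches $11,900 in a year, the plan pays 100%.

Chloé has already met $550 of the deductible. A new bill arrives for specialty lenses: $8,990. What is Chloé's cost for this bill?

$2,958

Remaining deductible: $2,000 − $550 = $1,450.
After the $1,450 deductible portion, $8,990 − $1,450 = $7,540 is subject to coinsurance.
Member's 20% share of $7,540 is $1,508.
Member responsibility before any cap: $1,450 + $1,508 = $2,958.
Cumulative spending $550 + $2,958 = $3,508 stays under the $11,900 maximum.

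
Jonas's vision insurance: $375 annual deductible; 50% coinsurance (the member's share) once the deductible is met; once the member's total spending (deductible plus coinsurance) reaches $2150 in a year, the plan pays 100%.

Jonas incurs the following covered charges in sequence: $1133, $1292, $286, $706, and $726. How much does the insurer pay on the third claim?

Claim 1 — $1133: $375 to deductible, leaving $758; member's 50% is $379. Member owes $754 (running OOP $754). Insurer: $1133 − $754 = $379.
Claim 2 — $1292: deductible already satisfied, so member's share is 50% × $1292 = $646. Member pays $646; OOP now $1400. Plan pays $1292 − $646 = $646.
Claim 3 — $286: deductible already satisfied, so member's share is 50% × $286 = $143. Member owes $143 (running OOP $1543). Plan pays $286 − $143 = $143.

$143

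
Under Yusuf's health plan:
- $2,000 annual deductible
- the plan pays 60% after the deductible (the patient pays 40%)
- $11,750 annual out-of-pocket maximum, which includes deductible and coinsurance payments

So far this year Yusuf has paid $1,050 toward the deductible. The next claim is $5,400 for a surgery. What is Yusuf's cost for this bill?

$1,050 of the $2,000 deductible is already met, leaving $950.
After the $950 deductible portion, $5,400 − $950 = $4,450 is subject to coinsurance.
40% of $4,450 = $1,780 falls to the patient.
So the patient owes $950 + $1,780 = $2,730 before any cap.
Cumulative spending $1,050 + $2,730 = $3,780 stays under the $11,750 maximum.

$2,730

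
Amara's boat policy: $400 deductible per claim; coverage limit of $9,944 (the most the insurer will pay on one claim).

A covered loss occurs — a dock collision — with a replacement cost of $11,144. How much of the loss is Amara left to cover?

$1,200

After the deductible, $11,144 − $400 = $10,744 remains.
The $9,944 per-incident cap binds; insurer pays $9,944.
The owner bears the rest of the original loss: $11,144 − $9,944 = $1,200.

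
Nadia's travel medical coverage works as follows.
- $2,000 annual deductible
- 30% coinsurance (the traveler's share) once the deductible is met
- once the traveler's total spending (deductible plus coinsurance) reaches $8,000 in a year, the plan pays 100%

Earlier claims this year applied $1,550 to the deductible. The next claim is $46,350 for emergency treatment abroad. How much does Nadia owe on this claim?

Deductible still to meet: $2,000 − $1,550 = $450.
That leaves $46,350 − $450 = $45,900 for coinsurance.
Coinsurance: $45,900 × 30% = $13,770.
That puts the traveler's cost at $450 + $13,770 = $14,220 before any cap.
Adding $14,220 to the $1,550 already spent would give $15,770, which exceeds the $8,000 cap; the traveler pays just $8,000 − $1,550 = $6,450.

$6,450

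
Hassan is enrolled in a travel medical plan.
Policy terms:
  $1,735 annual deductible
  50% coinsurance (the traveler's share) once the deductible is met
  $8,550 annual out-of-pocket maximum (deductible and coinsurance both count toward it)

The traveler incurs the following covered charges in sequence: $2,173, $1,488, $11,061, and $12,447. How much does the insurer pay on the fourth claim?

#1 ($2,173): $1,735 to deductible, leaving $438; traveler's 50% is $219. Traveler pays $1,954; OOP now $1,954. Insurer: $2,173 − $1,954 = $219.
#2 ($1,488): deductible already satisfied, so traveler's share is 50% × $1,488 = $744. Cost to traveler: $744. OOP to date $2,698. Insurer: $1,488 − $744 = $744.
#3 ($11,061): deductible already satisfied, so traveler's share is 50% × $11,061 = $5,530.50. Cost to traveler: $5,530.50. OOP to date $8,228.50. Insurer: $11,061 − $5,530.50 = $5,530.50.
#4 ($12,447): deductible already satisfied, so traveler's share is 50% × $12,447 = $6,223.50. That would push OOP to $14,452, over the $8,550 cap, so traveler pays $8,550 − $8,228.50 = $321.50. Plan pays $12,447 − $321.50 = $12,125.50.

$12,125.50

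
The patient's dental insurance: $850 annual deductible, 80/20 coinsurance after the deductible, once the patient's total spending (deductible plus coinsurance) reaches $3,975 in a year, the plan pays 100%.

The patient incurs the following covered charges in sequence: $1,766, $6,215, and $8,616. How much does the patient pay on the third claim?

Bill 1, $1,766: $850 to deductible, leaving $916; patient's 20% is $183.20. Patient pays $1,033.20; OOP now $1,033.20.
Bill 2, $6,215: deductible already satisfied, so patient's share is 20% × $6,215 = $1,243. Cost to patient: $1,243. OOP to date $2,276.20.
Bill 3, $8,616: deductible already satisfied, so patient's share is 20% × $8,616 = $1,723.20. That would push OOP to $3,999.40, over the $3,975 cap, so patient pays $3,975 − $2,276.20 = $1,698.80.

$1,698.80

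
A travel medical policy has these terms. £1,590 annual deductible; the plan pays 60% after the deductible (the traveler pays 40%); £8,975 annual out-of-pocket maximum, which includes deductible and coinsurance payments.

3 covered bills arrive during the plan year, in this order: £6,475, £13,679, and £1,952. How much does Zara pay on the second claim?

£5,431

#1 (£6,475): £1,590 to deductible, leaving £4,885; coinsurance £4,885 × 40% = £1,954. Cost to traveler: £3,544. OOP to date £3,544.
#2 (£13,679): 40% coinsurance on £13,679 = £5,471.60. That would push OOP to £9,015.60, over the £8,975 cap, so traveler pays £8,975 − £3,544 = £5,431.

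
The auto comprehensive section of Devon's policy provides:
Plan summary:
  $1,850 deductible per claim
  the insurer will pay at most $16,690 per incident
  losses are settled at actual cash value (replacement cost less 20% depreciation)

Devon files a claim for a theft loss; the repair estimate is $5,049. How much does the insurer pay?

$2,189.20

Actual cash value after 20% depreciation: $5,049 × 80% = $4,039.20.
Less the $1,850 deductible: $4,039.20 − $1,850 = $2,189.20.
That's under the $16,690 cap, so the insurer reimburses the full $2,189.20.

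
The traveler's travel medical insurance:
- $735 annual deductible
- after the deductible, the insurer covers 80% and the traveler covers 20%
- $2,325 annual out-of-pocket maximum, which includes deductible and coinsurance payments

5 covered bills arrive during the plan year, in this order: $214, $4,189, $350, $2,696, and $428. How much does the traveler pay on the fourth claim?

Bill 1, $214: all of it applies to the deductible. Traveler pays $214; OOP now $214.
Bill 2, $4,189: deductible takes $521, $3,668 remains; 20% of $3,668 = $733.60. Traveler owes $1,254.60 (running OOP $1,468.60).
Bill 3, $350: deductible met; 20% of $350 = $70. Traveler owes $70 (running OOP $1,538.60).
Bill 4, $2,696: 20% coinsurance on $2,696 = $539.20. Cost to traveler: $539.20. OOP to date $2,077.80.

$539.20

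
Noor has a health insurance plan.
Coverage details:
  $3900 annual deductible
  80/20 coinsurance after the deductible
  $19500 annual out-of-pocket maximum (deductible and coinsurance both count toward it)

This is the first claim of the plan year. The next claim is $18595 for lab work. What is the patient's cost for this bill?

$6839

Deductible not yet touched, so the first $3900 of the bill goes to the deductible.
After the $3900 deductible portion, $18595 − $3900 = $14695 is subject to coinsurance.
Patient's 20% share of $14695 is $2939.
That puts the patient's cost at $3900 + $2939 = $6839 before any cap.
Year-to-date out-of-pocket becomes $0 + $6839 = $6839, still under the $19500 maximum, so no cap applies.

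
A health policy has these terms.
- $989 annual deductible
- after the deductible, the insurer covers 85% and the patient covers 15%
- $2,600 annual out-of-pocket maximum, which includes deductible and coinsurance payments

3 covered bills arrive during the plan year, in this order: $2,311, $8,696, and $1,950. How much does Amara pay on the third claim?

Claim 1 — $2,311: $989 to deductible, leaving $1,322; coinsurance $1,322 × 15% = $198.30. Patient owes $1,187.30 (running OOP $1,187.30).
Claim 2 — $8,696: deductible already satisfied, so patient's share is 15% × $8,696 = $1,304.40. Patient pays $1,304.40; OOP now $2,491.70.
Claim 3 — $1,950: deductible already satisfied, so patient's share is 15% × $1,950 = $292.50. OOP would hit $2,784.20 > $2,600, so the cap limits the patient to $2,600 − $2,491.70 = $108.30.

$108.30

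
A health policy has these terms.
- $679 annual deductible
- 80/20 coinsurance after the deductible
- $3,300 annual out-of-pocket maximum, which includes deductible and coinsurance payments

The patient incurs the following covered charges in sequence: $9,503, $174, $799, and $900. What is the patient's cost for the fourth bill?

Claim 1 ($9,503): deductible takes $679, $8,824 remains; 20% of $8,824 = $1,764.80. Cost to patient: $2,443.80. OOP to date $2,443.80.
Claim 2 ($174): deductible already satisfied, so patient's share is 20% × $174 = $34.80. Cost to patient: $34.80. OOP to date $2,478.60.
Claim 3 ($799): 20% coinsurance on $799 = $159.80. Cost to patient: $159.80. OOP to date $2,638.40.
Claim 4 ($900): 20% coinsurance on $900 = $180. Patient pays $180; OOP now $2,818.40.

$180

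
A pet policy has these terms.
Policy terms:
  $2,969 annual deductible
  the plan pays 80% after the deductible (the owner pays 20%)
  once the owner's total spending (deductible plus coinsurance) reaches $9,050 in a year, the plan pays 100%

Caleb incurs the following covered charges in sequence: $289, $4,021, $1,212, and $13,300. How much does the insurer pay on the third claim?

$969.60

Bill 1, $289: all of it applies to the deductible. Cost to owner: $289. OOP to date $289. Plan pays $289 − $289 = $0.
Bill 2, $4,021: $2,680 to deductible, leaving $1,341; 20% of $1,341 = $268.20. Cost to owner: $2,948.20. OOP to date $3,237.20. Plan pays $4,021 − $2,948.20 = $1,072.80.
Bill 3, $1,212: deductible met; 20% of $1,212 = $242.40. Owner owes $242.40 (running OOP $3,479.60). Insurer: $1,212 − $242.40 = $969.60.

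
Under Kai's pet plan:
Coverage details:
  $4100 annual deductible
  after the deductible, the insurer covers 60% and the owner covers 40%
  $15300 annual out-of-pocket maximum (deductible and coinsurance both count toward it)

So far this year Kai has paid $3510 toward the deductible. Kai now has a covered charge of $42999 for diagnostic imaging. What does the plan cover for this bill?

Remaining deductible: $4100 − $3510 = $590.
The remaining $42409 (= $42999 − $590) moves to coinsurance.
40% of $42409 = $16963.60 falls to the owner.
That puts the owner's cost at $590 + $16963.60 = $17553.60 before any cap.
That would bring total out-of-pocket to $21063.60, past the $15300 cap. The owner is capped at $15300 − $3510 = $11790 on this claim.
The insurer covers the remainder: $42999 − $11790 = $31209.

$31209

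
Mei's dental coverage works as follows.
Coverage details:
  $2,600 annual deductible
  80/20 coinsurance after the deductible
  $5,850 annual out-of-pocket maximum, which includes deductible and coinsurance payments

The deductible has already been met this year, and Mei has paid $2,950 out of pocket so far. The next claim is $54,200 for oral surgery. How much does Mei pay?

$2,900

With the deductible met, the entire $54,200 is subject to coinsurance.
20% of $54,200 = $10,840 falls to the patient.
That would bring total out-of-pocket to $13,790, past the $5,850 cap. The patient is capped at $5,850 − $2,950 = $2,900 on this claim.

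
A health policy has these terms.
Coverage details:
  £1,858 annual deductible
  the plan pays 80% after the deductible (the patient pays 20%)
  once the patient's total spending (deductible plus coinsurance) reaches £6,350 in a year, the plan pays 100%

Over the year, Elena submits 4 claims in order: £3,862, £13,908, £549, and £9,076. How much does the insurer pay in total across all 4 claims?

£21,045

Claim 1 — £3,862: £1,858 to deductible, leaving £2,004; 20% of £2,004 = £400.80. Patient pays £2,258.80; OOP now £2,258.80. Plan pays £3,862 − £2,258.80 = £1,603.20.
Claim 2 — £13,908: deductible met; 20% of £13,908 = £2,781.60. Patient owes £2,781.60 (running OOP £5,040.40). Plan pays £13,908 − £2,781.60 = £11,126.40.
Claim 3 — £549: 20% coinsurance on £549 = £109.80. Patient owes £109.80 (running OOP £5,150.20). Insurer: £549 − £109.80 = £439.20.
Claim 4 — £9,076: deductible already satisfied, so patient's share is 20% × £9,076 = £1,815.20. That would push OOP to £6,965.40, over the £6,350 cap, so patient pays £6,350 − £5,150.20 = £1,199.80. Plan pays £9,076 − £1,199.80 = £7,876.20.
Insurer total = bills − patient's total = £27,395 − £6,350 = £21,045.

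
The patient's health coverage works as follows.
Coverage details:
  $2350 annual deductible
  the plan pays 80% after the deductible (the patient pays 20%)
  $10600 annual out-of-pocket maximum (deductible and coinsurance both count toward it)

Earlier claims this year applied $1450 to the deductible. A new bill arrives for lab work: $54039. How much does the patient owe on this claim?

Deductible still to meet: $2350 − $1450 = $900.
That leaves $54039 − $900 = $53139 for coinsurance.
Coinsurance: $53139 × 20% = $10627.80.
That puts the patient's cost at $900 + $10627.80 = $11527.80 before any cap.
That would bring total out-of-pocket to $12977.80, past the $10600 cap. The patient is capped at $10600 − $1450 = $9150 on this claim.

$9150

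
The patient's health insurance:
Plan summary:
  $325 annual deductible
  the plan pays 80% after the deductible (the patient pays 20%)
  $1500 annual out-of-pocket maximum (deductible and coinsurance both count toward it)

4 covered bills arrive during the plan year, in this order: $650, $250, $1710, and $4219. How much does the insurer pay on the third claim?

Claim 1 ($650): deductible takes $325, $325 remains; coinsurance $325 × 20% = $65. Cost to patient: $390. OOP to date $390. Plan pays $650 − $390 = $260.
Claim 2 ($250): 20% coinsurance on $250 = $50. Patient owes $50 (running OOP $440). Plan pays $250 − $50 = $200.
Claim 3 ($1710): deductible already satisfied, so patient's share is 20% × $1710 = $342. Patient owes $342 (running OOP $782). Plan pays $1710 − $342 = $1368.

$1368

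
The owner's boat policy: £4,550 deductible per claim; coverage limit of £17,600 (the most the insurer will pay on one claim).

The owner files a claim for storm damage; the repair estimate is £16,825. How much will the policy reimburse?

Subtract the deductible: £16,825 − £4,550 = £12,275.
£12,275 ≤ £17,600, so the limit doesn't bind; insurer pays £12,275.

£12,275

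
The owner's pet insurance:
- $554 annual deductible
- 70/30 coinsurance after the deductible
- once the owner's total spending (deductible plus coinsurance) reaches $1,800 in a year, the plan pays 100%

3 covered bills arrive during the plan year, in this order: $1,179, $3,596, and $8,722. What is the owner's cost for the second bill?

#1 ($1,179): deductible takes $554, $625 remains; 30% of $625 = $187.50. Owner owes $741.50 (running OOP $741.50).
#2 ($3,596): deductible already satisfied, so owner's share is 30% × $3,596 = $1,078.80. That would push OOP to $1,820.30, over the $1,800 cap, so owner pays $1,800 − $741.50 = $1,058.50.

$1,058.50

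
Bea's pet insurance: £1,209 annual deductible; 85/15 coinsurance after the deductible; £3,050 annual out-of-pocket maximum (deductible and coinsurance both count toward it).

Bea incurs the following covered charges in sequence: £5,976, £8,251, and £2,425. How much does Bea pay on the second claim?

Claim 1 — £5,976: deductible takes £1,209, £4,767 remains; coinsurance £4,767 × 15% = £715.05. Owner owes £1,924.05 (running OOP £1,924.05).
Claim 2 — £8,251: 15% coinsurance on £8,251 = £1,237.65. Adding that to £1,924.05 gives £3,161.70, past the £3,050 cap; owner pays only £3,050 − £1,924.05 = £1,125.95.

£1,125.95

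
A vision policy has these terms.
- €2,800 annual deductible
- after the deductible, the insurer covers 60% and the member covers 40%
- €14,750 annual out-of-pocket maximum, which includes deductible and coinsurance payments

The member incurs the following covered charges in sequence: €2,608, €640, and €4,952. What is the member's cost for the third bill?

Claim 1 (€2,608): entire amount goes to the deductible. Member pays €2,608; OOP now €2,608.
Claim 2 (€640): €192 finishes the deductible; €448 goes to coinsurance; 40% of €448 = €179.20. Cost to member: €371.20. OOP to date €2,979.20.
Claim 3 (€4,952): 40% coinsurance on €4,952 = €1,980.80. Cost to member: €1,980.80. OOP to date €4,960.

€1,980.80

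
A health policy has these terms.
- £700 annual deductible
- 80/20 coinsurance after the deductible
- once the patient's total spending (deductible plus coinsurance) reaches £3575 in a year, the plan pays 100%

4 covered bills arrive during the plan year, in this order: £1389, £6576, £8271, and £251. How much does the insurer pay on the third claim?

Claim 1 (£1389): deductible takes £700, £689 remains; 20% of £689 = £137.80. Patient owes £837.80 (running OOP £837.80). Insurer: £1389 − £837.80 = £551.20.
Claim 2 (£6576): 20% coinsurance on £6576 = £1315.20. Cost to patient: £1315.20. OOP to date £2153. Insurer: £6576 − £1315.20 = £5260.80.
Claim 3 (£8271): deductible already satisfied, so patient's share is 20% × £8271 = £1654.20. OOP would hit £3807.20 > £3575, so the cap limits the patient to £3575 − £2153 = £1422. Plan pays £8271 − £1422 = £6849.

£6849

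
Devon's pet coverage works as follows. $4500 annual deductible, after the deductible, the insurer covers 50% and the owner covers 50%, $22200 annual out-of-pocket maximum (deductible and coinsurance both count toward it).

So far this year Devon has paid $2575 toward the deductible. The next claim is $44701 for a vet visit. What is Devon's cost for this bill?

$19625

Deductible still to meet: $4500 − $2575 = $1925.
That leaves $44701 − $1925 = $42776 for coinsurance.
50% of $42776 = $21388 falls to the owner.
So the owner owes $1925 + $21388 = $23313 before any cap.
Adding $23313 to the $2575 already spent would give $25888, which exceeds the $22200 cap; the owner pays just $22200 − $2575 = $19625.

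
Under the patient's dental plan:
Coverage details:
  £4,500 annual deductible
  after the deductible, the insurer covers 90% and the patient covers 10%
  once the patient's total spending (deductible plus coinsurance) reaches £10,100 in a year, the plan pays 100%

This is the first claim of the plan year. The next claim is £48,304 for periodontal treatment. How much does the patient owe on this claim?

£8,880.40

The full £4,500 deductible is still open; £4,500 of this bill applies to it.
After the £4,500 deductible portion, £48,304 − £4,500 = £43,804 is subject to coinsurance.
10% of £43,804 = £4,380.40 falls to the patient.
That puts the patient's cost at £4,500 + £4,380.40 = £8,880.40 before any cap.
Year-to-date out-of-pocket becomes £0 + £8,880.40 = £8,880.40, still under the £10,100 maximum, so no cap applies.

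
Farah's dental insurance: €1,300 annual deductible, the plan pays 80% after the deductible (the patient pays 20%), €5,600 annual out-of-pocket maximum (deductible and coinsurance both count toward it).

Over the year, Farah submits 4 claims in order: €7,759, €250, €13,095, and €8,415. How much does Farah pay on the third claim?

€2,619

Claim 1 (€7,759): deductible takes €1,300, €6,459 remains; coinsurance €6,459 × 20% = €1,291.80. Patient owes €2,591.80 (running OOP €2,591.80).
Claim 2 (€250): deductible already satisfied, so patient's share is 20% × €250 = €50. Patient owes €50 (running OOP €2,641.80).
Claim 3 (€13,095): deductible already satisfied, so patient's share is 20% × €13,095 = €2,619. Patient pays €2,619; OOP now €5,260.80.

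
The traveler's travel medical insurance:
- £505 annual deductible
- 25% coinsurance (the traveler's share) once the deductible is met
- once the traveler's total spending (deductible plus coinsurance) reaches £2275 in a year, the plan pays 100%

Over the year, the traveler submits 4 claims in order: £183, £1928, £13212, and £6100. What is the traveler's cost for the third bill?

#1 (£183): all of it applies to the deductible. Traveler pays £183; OOP now £183.
#2 (£1928): £322 to deductible, leaving £1606; 25% of £1606 = £401.50. Cost to traveler: £723.50. OOP to date £906.50.
#3 (£13212): deductible met; 25% of £13212 = £3303. Adding that to £906.50 gives £4209.50, past the £2275 cap; traveler pays only £2275 − £906.50 = £1368.50.

£1368.50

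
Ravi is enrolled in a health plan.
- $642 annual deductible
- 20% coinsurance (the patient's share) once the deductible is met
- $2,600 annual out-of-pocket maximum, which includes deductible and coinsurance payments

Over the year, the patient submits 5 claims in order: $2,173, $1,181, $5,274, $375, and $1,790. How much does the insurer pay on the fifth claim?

#1 ($2,173): $642 finishes the deductible; $1,531 goes to coinsurance; patient's 20% is $306.20. Patient pays $948.20; OOP now $948.20. Insurer: $2,173 − $948.20 = $1,224.80.
#2 ($1,181): deductible met; 20% of $1,181 = $236.20. Patient owes $236.20 (running OOP $1,184.40). Insurer: $1,181 − $236.20 = $944.80.
#3 ($5,274): deductible met; 20% of $5,274 = $1,054.80. Patient pays $1,054.80; OOP now $2,239.20. Plan pays $5,274 − $1,054.80 = $4,219.20.
#4 ($375): 20% coinsurance on $375 = $75. Patient pays $75; OOP now $2,314.20. Plan pays $375 − $75 = $300.
#5 ($1,790): 20% coinsurance on $1,790 = $358. OOP would hit $2,672.20 > $2,600, so the cap limits the patient to $2,600 − $2,314.20 = $285.80. Insurer: $1,790 − $285.80 = $1,504.20.

$1,504.20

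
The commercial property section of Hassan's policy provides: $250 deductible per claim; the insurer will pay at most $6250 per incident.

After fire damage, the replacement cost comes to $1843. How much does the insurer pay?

Subtract the deductible: $1843 − $250 = $1593.
$1593 ≤ $6250, so the limit doesn't bind; insurer pays $1593.

$1593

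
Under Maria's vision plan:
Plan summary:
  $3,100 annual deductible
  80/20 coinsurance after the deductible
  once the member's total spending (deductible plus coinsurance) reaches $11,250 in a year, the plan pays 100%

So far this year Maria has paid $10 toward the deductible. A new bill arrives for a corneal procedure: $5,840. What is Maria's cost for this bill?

Deductible still to meet: $3,100 − $10 = $3,090.
The remaining $2,750 (= $5,840 − $3,090) moves to coinsurance.
Member's 20% share of $2,750 is $550.
Member responsibility before any cap: $3,090 + $550 = $3,640.
Cumulative spending $10 + $3,640 = $3,650 stays under the $11,250 maximum.

$3,640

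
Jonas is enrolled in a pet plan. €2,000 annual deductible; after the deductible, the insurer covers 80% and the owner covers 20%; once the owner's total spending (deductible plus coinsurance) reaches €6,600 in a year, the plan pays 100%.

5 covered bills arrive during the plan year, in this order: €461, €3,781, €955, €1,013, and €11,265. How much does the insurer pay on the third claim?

#1 (€461): entire amount goes to the deductible. Cost to owner: €461. OOP to date €461. Insurer: €461 − €461 = €0.
#2 (€3,781): deductible takes €1,539, €2,242 remains; 20% of €2,242 = €448.40. Owner pays €1,987.40; OOP now €2,448.40. Plan pays €3,781 − €1,987.40 = €1,793.60.
#3 (€955): deductible already satisfied, so owner's share is 20% × €955 = €191. Owner owes €191 (running OOP €2,639.40). Insurer: €955 − €191 = €764.

€764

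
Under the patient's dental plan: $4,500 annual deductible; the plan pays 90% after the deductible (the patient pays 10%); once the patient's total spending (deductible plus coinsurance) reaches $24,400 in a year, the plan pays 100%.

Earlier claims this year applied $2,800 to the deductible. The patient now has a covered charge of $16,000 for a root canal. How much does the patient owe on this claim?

$3,130

Deductible still to meet: $4,500 − $2,800 = $1,700.
After the $1,700 deductible portion, $16,000 − $1,700 = $14,300 is subject to coinsurance.
10% of $14,300 = $1,430 falls to the patient.
Patient responsibility before any cap: $1,700 + $1,430 = $3,130.
Cumulative spending $2,800 + $3,130 = $5,930 stays under the $24,400 maximum.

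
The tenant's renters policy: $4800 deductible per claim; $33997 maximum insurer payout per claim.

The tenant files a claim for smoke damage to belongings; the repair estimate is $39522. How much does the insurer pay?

$33997

Subtract the deductible: $39522 − $4800 = $34722.
The $33997 per-incident cap binds; insurer pays $33997.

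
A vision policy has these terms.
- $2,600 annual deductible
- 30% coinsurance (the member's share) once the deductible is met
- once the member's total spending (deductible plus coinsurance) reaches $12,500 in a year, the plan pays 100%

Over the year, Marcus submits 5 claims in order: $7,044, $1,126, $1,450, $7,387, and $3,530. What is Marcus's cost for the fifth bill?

$1,059

Claim 1 — $7,044: $2,600 finishes the deductible; $4,444 goes to coinsurance; coinsurance $4,444 × 30% = $1,333.20. Cost to member: $3,933.20. OOP to date $3,933.20.
Claim 2 — $1,126: deductible met; 30% of $1,126 = $337.80. Member pays $337.80; OOP now $4,271.
Claim 3 — $1,450: deductible already satisfied, so member's share is 30% × $1,450 = $435. Cost to member: $435. OOP to date $4,706.
Claim 4 — $7,387: 30% coinsurance on $7,387 = $2,216.10. Cost to member: $2,216.10. OOP to date $6,922.10.
Claim 5 — $3,530: 30% coinsurance on $3,530 = $1,059. Member owes $1,059 (running OOP $7,981.10).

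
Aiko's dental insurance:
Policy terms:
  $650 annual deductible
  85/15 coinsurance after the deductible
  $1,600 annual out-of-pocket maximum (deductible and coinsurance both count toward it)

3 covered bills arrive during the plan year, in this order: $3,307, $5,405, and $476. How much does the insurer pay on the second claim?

$4,853.55

#1 ($3,307): $650 finishes the deductible; $2,657 goes to coinsurance; patient's 15% is $398.55. Patient owes $1,048.55 (running OOP $1,048.55). Insurer: $3,307 − $1,048.55 = $2,258.45.
#2 ($5,405): deductible met; 15% of $5,405 = $810.75. OOP would hit $1,859.30 > $1,600, so the cap limits the patient to $1,600 − $1,048.55 = $551.45. Plan pays $5,405 − $551.45 = $4,853.55.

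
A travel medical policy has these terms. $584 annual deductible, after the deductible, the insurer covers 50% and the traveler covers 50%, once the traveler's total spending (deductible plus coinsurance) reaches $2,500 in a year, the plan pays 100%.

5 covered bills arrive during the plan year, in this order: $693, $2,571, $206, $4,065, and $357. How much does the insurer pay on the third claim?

$103

Bill 1, $693: deductible takes $584, $109 remains; 50% of $109 = $54.50. Traveler pays $638.50; OOP now $638.50. Insurer: $693 − $638.50 = $54.50.
Bill 2, $2,571: 50% coinsurance on $2,571 = $1,285.50. Traveler pays $1,285.50; OOP now $1,924. Plan pays $2,571 − $1,285.50 = $1,285.50.
Bill 3, $206: 50% coinsurance on $206 = $103. Traveler pays $103; OOP now $2,027. Plan pays $206 − $103 = $103.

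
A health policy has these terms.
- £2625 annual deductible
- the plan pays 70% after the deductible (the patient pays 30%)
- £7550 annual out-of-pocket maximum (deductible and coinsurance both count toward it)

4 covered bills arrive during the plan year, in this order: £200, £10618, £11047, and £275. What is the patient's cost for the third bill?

#1 (£200): fully absorbed by the deductible. Cost to patient: £200. OOP to date £200.
#2 (£10618): deductible takes £2425, £8193 remains; 30% of £8193 = £2457.90. Patient owes £4882.90 (running OOP £5082.90).
#3 (£11047): deductible met; 30% of £11047 = £3314.10. Adding that to £5082.90 gives £8397, past the £7550 cap; patient pays only £7550 − £5082.90 = £2467.10.

£2467.10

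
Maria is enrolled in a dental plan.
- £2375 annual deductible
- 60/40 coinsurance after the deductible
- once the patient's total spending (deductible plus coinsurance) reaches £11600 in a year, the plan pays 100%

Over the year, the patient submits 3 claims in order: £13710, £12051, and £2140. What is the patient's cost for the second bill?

Claim 1 (£13710): deductible takes £2375, £11335 remains; 40% of £11335 = £4534. Patient pays £6909; OOP now £6909.
Claim 2 (£12051): 40% coinsurance on £12051 = £4820.40. Adding that to £6909 gives £11729.40, past the £11600 cap; patient pays only £11600 − £6909 = £4691.

£4691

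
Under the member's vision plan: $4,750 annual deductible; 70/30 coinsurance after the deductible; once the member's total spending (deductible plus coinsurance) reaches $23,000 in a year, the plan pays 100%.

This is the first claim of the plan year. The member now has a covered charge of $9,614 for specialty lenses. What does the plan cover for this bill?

$3,404.80

The full $4,750 deductible is still open; $4,750 of this bill applies to it.
That leaves $9,614 − $4,750 = $4,864 for coinsurance.
Coinsurance: $4,864 × 30% = $1,459.20.
That puts the member's cost at $4,750 + $1,459.20 = $6,209.20 before any cap.
Year-to-date out-of-pocket becomes $0 + $6,209.20 = $6,209.20, still under the $23,000 maximum, so no cap applies.
The plan picks up $9,614 − $6,209.20 = $3,404.80.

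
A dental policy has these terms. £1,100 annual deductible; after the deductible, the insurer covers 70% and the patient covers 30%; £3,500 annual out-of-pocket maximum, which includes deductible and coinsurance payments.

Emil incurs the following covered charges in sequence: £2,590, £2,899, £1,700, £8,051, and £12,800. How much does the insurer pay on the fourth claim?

£7,477.70

Claim 1 — £2,590: £1,100 to deductible, leaving £1,490; coinsurance £1,490 × 30% = £447. Cost to patient: £1,547. OOP to date £1,547. Insurer: £2,590 − £1,547 = £1,043.
Claim 2 — £2,899: deductible already satisfied, so patient's share is 30% × £2,899 = £869.70. Cost to patient: £869.70. OOP to date £2,416.70. Plan pays £2,899 − £869.70 = £2,029.30.
Claim 3 — £1,700: 30% coinsurance on £1,700 = £510. Patient pays £510; OOP now £2,926.70. Insurer: £1,700 − £510 = £1,190.
Claim 4 — £8,051: deductible already satisfied, so patient's share is 30% × £8,051 = £2,415.30. Adding that to £2,926.70 gives £5,342, past the £3,500 cap; patient pays only £3,500 − £2,926.70 = £573.30. Plan pays £8,051 − £573.30 = £7,477.70.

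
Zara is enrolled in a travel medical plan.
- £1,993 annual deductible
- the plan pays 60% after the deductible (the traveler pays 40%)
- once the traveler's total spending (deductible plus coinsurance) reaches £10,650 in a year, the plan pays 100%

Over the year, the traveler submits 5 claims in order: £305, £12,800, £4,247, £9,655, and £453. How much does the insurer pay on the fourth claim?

Claim 1 (£305): entire amount goes to the deductible. Traveler owes £305 (running OOP £305). Insurer: £305 − £305 = £0.
Claim 2 (£12,800): £1,688 finishes the deductible; £11,112 goes to coinsurance; coinsurance £11,112 × 40% = £4,444.80. Cost to traveler: £6,132.80. OOP to date £6,437.80. Insurer: £12,800 − £6,132.80 = £6,667.20.
Claim 3 (£4,247): deductible already satisfied, so traveler's share is 40% × £4,247 = £1,698.80. Traveler pays £1,698.80; OOP now £8,136.60. Plan pays £4,247 − £1,698.80 = £2,548.20.
Claim 4 (£9,655): deductible met; 40% of £9,655 = £3,862. That would push OOP to £11,998.60, over the £10,650 cap, so traveler pays £10,650 − £8,136.60 = £2,513.40. Insurer: £9,655 − £2,513.40 = £7,141.60.

£7,141.60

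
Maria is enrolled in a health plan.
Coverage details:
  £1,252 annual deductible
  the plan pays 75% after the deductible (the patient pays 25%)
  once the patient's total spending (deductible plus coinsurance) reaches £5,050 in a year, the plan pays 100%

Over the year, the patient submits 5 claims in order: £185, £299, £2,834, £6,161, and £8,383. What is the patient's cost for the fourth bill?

Claim 1 — £185: all of it applies to the deductible. Patient pays £185; OOP now £185.
Claim 2 — £299: all of it applies to the deductible. Patient pays £299; OOP now £484.
Claim 3 — £2,834: £768 to deductible, leaving £2,066; 25% of £2,066 = £516.50. Cost to patient: £1,284.50. OOP to date £1,768.50.
Claim 4 — £6,161: deductible met; 25% of £6,161 = £1,540.25. Patient owes £1,540.25 (running OOP £3,308.75).

£1,540.25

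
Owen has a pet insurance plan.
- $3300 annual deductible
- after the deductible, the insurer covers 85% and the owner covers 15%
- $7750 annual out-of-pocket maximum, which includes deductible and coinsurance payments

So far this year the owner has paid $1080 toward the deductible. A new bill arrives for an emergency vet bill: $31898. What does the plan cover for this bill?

Remaining deductible: $3300 − $1080 = $2220.
That leaves $31898 − $2220 = $29678 for coinsurance.
Owner's 15% share of $29678 is $4451.70.
Owner responsibility before any cap: $2220 + $4451.70 = $6671.70.
Adding $6671.70 to the $1080 already spent would give $7751.70, which exceeds the $7750 cap; the owner pays just $7750 − $1080 = $6670.
The insurer covers the remainder: $31898 − $6670 = $25228.

$25228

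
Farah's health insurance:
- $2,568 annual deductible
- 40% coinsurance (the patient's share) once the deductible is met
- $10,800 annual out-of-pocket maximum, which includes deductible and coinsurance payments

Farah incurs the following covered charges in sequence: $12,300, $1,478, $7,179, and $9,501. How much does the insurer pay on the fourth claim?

$8,624.60

Claim 1 — $12,300: $2,568 finishes the deductible; $9,732 goes to coinsurance; 40% of $9,732 = $3,892.80. Patient owes $6,460.80 (running OOP $6,460.80). Plan pays $12,300 − $6,460.80 = $5,839.20.
Claim 2 — $1,478: 40% coinsurance on $1,478 = $591.20. Patient pays $591.20; OOP now $7,052. Plan pays $1,478 − $591.20 = $886.80.
Claim 3 — $7,179: deductible met; 40% of $7,179 = $2,871.60. Cost to patient: $2,871.60. OOP to date $9,923.60. Plan pays $7,179 − $2,871.60 = $4,307.40.
Claim 4 — $9,501: deductible already satisfied, so patient's share is 40% × $9,501 = $3,800.40. OOP would hit $13,724 > $10,800, so the cap limits the patient to $10,800 − $9,923.60 = $876.40. Insurer: $9,501 − $876.40 = $8,624.60.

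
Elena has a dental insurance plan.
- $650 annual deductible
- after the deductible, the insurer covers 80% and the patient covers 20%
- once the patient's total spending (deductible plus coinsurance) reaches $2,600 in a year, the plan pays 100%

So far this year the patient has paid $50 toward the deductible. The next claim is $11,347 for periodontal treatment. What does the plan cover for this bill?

$50 of the $650 deductible is already met, leaving $600.
The remaining $10,747 (= $11,347 − $600) moves to coinsurance.
20% of $10,747 = $2,149.40 falls to the patient.
That puts the patient's cost at $600 + $2,149.40 = $2,749.40 before any cap.
Year-to-date out-of-pocket would reach $50 + $2,749.40 = $2,799.40, above the $2,600 maximum, so the patient pays only $2,600 − $50 = $2,550.
The insurer covers the remainder: $11,347 − $2,550 = $8,797.

$8,797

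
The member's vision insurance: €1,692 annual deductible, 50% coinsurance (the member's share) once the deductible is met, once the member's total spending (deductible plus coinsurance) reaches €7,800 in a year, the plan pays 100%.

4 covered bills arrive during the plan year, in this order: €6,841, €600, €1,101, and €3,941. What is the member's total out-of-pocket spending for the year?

€7,087.50

#1 (€6,841): deductible takes €1,692, €5,149 remains; 50% of €5,149 = €2,574.50. Member pays €4,266.50; OOP now €4,266.50.
#2 (€600): deductible met; 50% of €600 = €300. Member pays €300; OOP now €4,566.50.
#3 (€1,101): deductible met; 50% of €1,101 = €550.50. Member pays €550.50; OOP now €5,117.
#4 (€3,941): 50% coinsurance on €3,941 = €1,970.50. Member pays €1,970.50; OOP now €7,087.50.
Summing the member's payments: €4,266.50 + €300 + €550.50 + €1,970.50 = €7,087.50.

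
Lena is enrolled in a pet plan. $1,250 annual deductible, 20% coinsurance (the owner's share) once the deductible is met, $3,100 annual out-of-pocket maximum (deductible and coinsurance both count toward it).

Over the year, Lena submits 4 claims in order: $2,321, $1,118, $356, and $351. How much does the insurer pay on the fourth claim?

Claim 1 — $2,321: $1,250 to deductible, leaving $1,071; coinsurance $1,071 × 20% = $214.20. Cost to owner: $1,464.20. OOP to date $1,464.20. Insurer: $2,321 − $1,464.20 = $856.80.
Claim 2 — $1,118: deductible already satisfied, so owner's share is 20% × $1,118 = $223.60. Cost to owner: $223.60. OOP to date $1,687.80. Plan pays $1,118 − $223.60 = $894.40.
Claim 3 — $356: deductible met; 20% of $356 = $71.20. Owner owes $71.20 (running OOP $1,759). Plan pays $356 − $71.20 = $284.80.
Claim 4 — $351: 20% coinsurance on $351 = $70.20. Owner pays $70.20; OOP now $1,829.20. Insurer: $351 − $70.20 = $280.80.

$280.80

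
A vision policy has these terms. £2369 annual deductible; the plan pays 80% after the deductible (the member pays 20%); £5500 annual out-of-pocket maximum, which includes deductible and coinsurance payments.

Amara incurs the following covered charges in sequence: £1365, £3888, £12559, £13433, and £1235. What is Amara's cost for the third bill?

£2511.80

Bill 1, £1365: all of it applies to the deductible. Member pays £1365; OOP now £1365.
Bill 2, £3888: £1004 to deductible, leaving £2884; member's 20% is £576.80. Member owes £1580.80 (running OOP £2945.80).
Bill 3, £12559: deductible already satisfied, so member's share is 20% × £12559 = £2511.80. Member pays £2511.80; OOP now £5457.60.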